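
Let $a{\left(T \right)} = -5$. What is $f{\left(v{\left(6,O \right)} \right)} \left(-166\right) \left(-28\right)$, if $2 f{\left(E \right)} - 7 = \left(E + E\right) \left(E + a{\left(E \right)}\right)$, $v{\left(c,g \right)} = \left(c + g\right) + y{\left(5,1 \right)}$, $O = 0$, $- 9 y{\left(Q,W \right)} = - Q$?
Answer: $\frac{5156956}{81} \approx 63666.0$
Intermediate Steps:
$y{\left(Q,W \right)} = \frac{Q}{9}$ ($y{\left(Q,W \right)} = - \frac{\left(-1\right) Q}{9} = \frac{Q}{9}$)
$v{\left(c,g \right)} = \frac{5}{9} + c + g$ ($v{\left(c,g \right)} = \left(c + g\right) + \frac{1}{9} \cdot 5 = \left(c + g\right) + \frac{5}{9} = \frac{5}{9} + c + g$)
$f{\left(E \right)} = \frac{7}{2} + E \left(-5 + E\right)$ ($f{\left(E \right)} = \frac{7}{2} + \frac{\left(E + E\right) \left(E - 5\right)}{2} = \frac{7}{2} + \frac{2 E \left(-5 + E\right)}{2} = \frac{7}{2} + E \left(-5 + E\right)$)
$f{\left(v{\left(6,O \right)} \right)} \left(-166\right) \left(-28\right) = \left(\frac{7}{2} + \left(\frac{5}{9} + 6 + 0\right)^{2} - 5 \left(\frac{5}{9} + 6 + 0\right)\right) \left(-166\right) \left(-28\right) = \left(\frac{7}{2} + \left(\frac{59}{9}\right)^{2} - \frac{295}{9}\right) \left(-166\right) \left(-28\right) = \left(\frac{7}{2} + \frac{3481}{81} - \frac{295}{9}\right) \left(-166\right) \left(-28\right) = \frac{2219}{162} \left(-166\right) \left(-28\right) = \left(- \frac{184177}{81}\right) \left(-28\right) = \frac{5156956}{81}$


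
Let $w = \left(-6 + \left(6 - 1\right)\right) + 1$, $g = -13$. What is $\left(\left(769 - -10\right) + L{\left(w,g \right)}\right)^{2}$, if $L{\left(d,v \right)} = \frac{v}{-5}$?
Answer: $\frac{15272464}{25} \approx 6.109 \cdot 10^{5}$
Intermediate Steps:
$w = 0$ ($w = \left(-6 + \left(6 - 1\right)\right) + 1 = \left(-6 + 5\right) + 1 = -1 + 1 = 0$)
$L{\left(d,v \right)} = - \frac{v}{5}$ ($L{\left(d,v \right)} = v \left(- \frac{1}{5}\right) = - \frac{v}{5}$)
$\left(\left(769 - -10\right) + L{\left(w,g \right)}\right)^{2} = \left(\left(769 - -10\right) - - \frac{13}{5}\right)^{2} = \left(\left(769 + 10\right) + \frac{13}{5}\right)^{2} = \left(779 + \frac{13}{5}\right)^{2} = \left(\frac{3908}{5}\right)^{2} = \frac{15272464}{25}$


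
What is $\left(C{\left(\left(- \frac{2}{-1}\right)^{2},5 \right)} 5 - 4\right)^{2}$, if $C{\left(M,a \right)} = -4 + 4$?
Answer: $16$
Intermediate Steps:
$C{\left(M,a \right)} = 0$
$\left(C{\left(\left(- \frac{2}{-1}\right)^{2},5 \right)} 5 - 4\right)^{2} = \left(0 \cdot 5 - 4\right)^{2} = \left(0 - 4\right)^{2} = \left(-4\right)^{2} = 16$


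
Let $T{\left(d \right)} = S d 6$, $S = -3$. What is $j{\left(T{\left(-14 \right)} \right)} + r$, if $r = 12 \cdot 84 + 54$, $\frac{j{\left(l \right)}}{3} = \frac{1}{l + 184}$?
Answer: $\frac{463035}{436} \approx 1062.0$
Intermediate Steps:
$T{\left(d \right)} = - 18 d$ ($T{\left(d \right)} = - 3 d 6 = - 18 d$)
$j{\left(l \right)} = \frac{3}{184 + l}$ ($j{\left(l \right)} = \frac{3}{l + 184} = \frac{3}{184 + l}$)
$r = 1062$ ($r = 1008 + 54 = 1062$)
$j{\left(T{\left(-14 \right)} \right)} + r = \frac{3}{184 - -252} + 1062 = \frac{3}{184 + 252} + 1062 = \frac{3}{436} + 1062 = \frac{463035}{436}$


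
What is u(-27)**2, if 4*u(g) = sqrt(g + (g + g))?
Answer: -81/16 ≈ -5.0625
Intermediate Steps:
u(g) = sqrt(3)*sqrt(g)/4 (u(g) = sqrt(g + (g + g))/4 = sqrt(g + 2*g)/4 = sqrt(3*g)/4 = (sqrt(3)*sqrt(g))/4 = sqrt(3)*sqrt(g)/4)
u(-27)**2 = (sqrt(3)*sqrt(-27)/4)**2 = (sqrt(3)*(3*I*sqrt(3))/4)**2 = (9*I/4)**2 = -81/16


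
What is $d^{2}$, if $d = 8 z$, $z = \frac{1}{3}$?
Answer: $\frac{64}{9} \approx 7.1111$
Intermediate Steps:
$z = \frac{1}{3} \approx 0.33333$
$d = \frac{8}{3}$ ($d = 8 \cdot \frac{1}{3} = \frac{8}{3} \approx 2.6667$)
$d^{2} = \left(\frac{8}{3}\right)^{2} = \frac{64}{9}$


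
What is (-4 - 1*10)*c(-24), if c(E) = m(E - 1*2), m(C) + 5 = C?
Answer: 434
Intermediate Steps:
m(C) = -5 + C
c(E) = -7 + E (c(E) = -5 + (E - 1*2) = -5 + (E - 2) = -5 + (-2 + E) = -7 + E)
(-4 - 1*10)*c(-24) = (-4 - 1*10)*(-7 - 24) = (-4 - 10)*(-31) = -14*(-31) = 434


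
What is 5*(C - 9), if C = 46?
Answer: 185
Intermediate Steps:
5*(C - 9) = 5*(46 - 9) = 5*37 = 185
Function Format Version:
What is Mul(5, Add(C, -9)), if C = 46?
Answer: 185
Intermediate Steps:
Mul(5, Add(C, -9)) = Mul(5, Add(46, -9)) = Mul(5, 37) = 185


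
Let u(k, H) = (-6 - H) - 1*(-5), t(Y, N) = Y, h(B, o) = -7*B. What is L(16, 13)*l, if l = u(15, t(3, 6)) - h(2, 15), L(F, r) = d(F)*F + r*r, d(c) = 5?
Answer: 2490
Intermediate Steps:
u(k, H) = -1 - H (u(k, H) = (-6 - H) + 5 = -1 - H)
L(F, r) = r² + 5*F (L(F, r) = 5*F + r*r = 5*F + r² = r² + 5*F)
l = 10 (l = (-1 - 1*3) - (-7)*2 = (-1 - 3) - 1*(-14) = -4 + 14 = 10)
L(16, 13)*l = (13² + 5*16)*10 = (169 + 80)*10 = 249*10 = 2490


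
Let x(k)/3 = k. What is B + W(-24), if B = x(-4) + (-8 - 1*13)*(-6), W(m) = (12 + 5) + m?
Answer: 107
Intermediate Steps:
x(k) = 3*k
W(m) = 17 + m
B = 114 (B = 3*(-4) + (-8 - 1*13)*(-6) = -12 + (-8 - 13)*(-6) = -12 - 21*(-6) = -12 + 126 = 114)
B + W(-24) = 114 + (17 - 24) = 114 - 7 = 107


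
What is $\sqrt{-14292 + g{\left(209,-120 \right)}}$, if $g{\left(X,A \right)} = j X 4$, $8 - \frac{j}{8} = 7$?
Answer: $2 i \sqrt{1901} \approx 87.201 i$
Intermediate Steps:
$j = 8$ ($j = 64 - 56 = 8$)
$g{\left(X,A \right)} = 32 X$ ($g{\left(X,A \right)} = 8 X 4 = 32 X$)
$\sqrt{-14292 + g{\left(209,-120 \right)}} = \sqrt{-14292 + 32 \cdot 209} = \sqrt{-14292 + 6688} = \sqrt{-7604} = 2 i \sqrt{1901}$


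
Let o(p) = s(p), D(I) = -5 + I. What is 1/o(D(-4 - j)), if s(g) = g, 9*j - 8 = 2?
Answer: -9/91 ≈ -0.098901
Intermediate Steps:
j = 10/9 (j = 8/9 + (⅑)*2 = 8/9 + 2/9 = 10/9 ≈ 1.1111)
o(p) = p
1/o(D(-4 - j)) = 1/(-5 + (-4 - 1*10/9)) = 1/(-5 + (-4 - 10/9)) = 1/(-5 - 46/9) = 1/(-91/9) = -9/91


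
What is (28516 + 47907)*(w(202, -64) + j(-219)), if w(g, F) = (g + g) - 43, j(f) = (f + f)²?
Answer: 14688882715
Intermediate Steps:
j(f) = 4*f² (j(f) = (2*f)² = 4*f²)
w(g, F) = -43 + 2*g (w(g, F) = 2*g - 43 = -43 + 2*g)
(28516 + 47907)*(w(202, -64) + j(-219)) = (28516 + 47907)*((-43 + 2*202) + 4*(-219)²) = 76423*((-43 + 404) + 4*47961) = 76423*(361 + 191844) = 76423*192205 = 14688882715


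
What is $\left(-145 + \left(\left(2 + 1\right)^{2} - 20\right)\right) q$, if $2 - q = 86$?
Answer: $13104$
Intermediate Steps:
$q = -84$ ($q = 2 - 86 = -84$)
$\left(-145 + \left(\left(2 + 1\right)^{2} - 20\right)\right) q = \left(-145 + \left(\left(2 + 1\right)^{2} - 20\right)\right) \left(-84\right) = \left(-145 - \left(20 - 3^{2}\right)\right) \left(-84\right) = \left(-145 + \left(9 - 20\right)\right) \left(-84\right) = \left(-145 - 11\right) \left(-84\right) = \left(-156\right) \left(-84\right) = 13104$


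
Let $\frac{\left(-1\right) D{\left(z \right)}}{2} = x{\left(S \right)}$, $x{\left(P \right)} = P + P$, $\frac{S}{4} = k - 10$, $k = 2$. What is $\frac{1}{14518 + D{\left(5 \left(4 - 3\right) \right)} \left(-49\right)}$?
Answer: $\frac{1}{8246} \approx 0.00012127$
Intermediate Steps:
$S = -32$ ($S = 4 \left(2 - 10\right) = 4 \left(-8\right) = -32$)
$x{\left(P \right)} = 2 P$
$D{\left(z \right)} = 128$ ($D{\left(z \right)} = - 2 \cdot 2 \left(-32\right) = \left(-2\right) \left(-64\right) = 128$)
$\frac{1}{14518 + D{\left(5 \left(4 - 3\right) \right)} \left(-49\right)} = \frac{1}{14518 + 128 \left(-49\right)} = \frac{1}{14518 - 6272} = \frac{1}{8246}$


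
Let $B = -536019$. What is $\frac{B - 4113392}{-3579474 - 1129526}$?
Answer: $\frac{4649411}{4709000} \approx 0.98735$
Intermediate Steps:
$\frac{B - 4113392}{-3579474 - 1129526} = \frac{-536019 - 4113392}{-3579474 - 1129526} = - \frac{4649411}{-4709000} = \left(-4649411\right) \left(- \frac{1}{4709000}\right) = \frac{4649411}{4709000}$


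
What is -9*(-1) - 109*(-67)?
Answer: 7312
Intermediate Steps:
-9*(-1) - 109*(-67) = 9 + 7303 = 7312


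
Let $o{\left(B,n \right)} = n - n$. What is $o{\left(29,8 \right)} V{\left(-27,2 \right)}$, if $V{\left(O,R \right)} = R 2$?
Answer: $0$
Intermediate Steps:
$o{\left(B,n \right)} = 0$
$V{\left(O,R \right)} = 2 R$
$o{\left(29,8 \right)} V{\left(-27,2 \right)} = 0 \cdot 2 \cdot 2 = 0 \cdot 4 = 0$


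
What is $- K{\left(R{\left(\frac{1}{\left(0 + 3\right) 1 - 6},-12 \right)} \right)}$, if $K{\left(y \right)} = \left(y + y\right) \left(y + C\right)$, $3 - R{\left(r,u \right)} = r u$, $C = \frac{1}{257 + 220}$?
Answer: $- \frac{952}{477} \approx -1.9958$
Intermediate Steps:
$C = \frac{1}{477} \approx 0.0020964$
$R{\left(r,u \right)} = 3 - r u$
$K{\left(y \right)} = 2 y \left(\frac{1}{477} + y\right)$ ($K{\left(y \right)} = \left(y + y\right) \left(y + \frac{1}{477}\right) = 2 y \left(\frac{1}{477} + y\right)$)
$- K{\left(R{\left(\frac{1}{\left(0 + 3\right) 1 - 6},-12 \right)} \right)} = - \frac{2 \left(3 - \frac{1}{\left(0 + 3\right) 1 - 6} \left(-12\right)\right) \left(1 + 477 \left(3 - \frac{1}{\left(0 + 3\right) 1 - 6} \left(-12\right)\right)\right)}{477} = - \frac{2 \left(3 - \frac{1}{3 \cdot 1 - 6} \left(-12\right)\right) \left(1 + 477 \left(3 - \frac{1}{3 \cdot 1 - 6} \left(-12\right)\right)\right)}{477} = - \frac{2 \left(3 - \frac{1}{3 - 6} \left(-12\right)\right) \left(1 + 477 \left(3 - \frac{1}{3 - 6} \left(-12\right)\right)\right)}{477} = - \frac{2 \left(3 - \frac{1}{-3} \left(-12\right)\right) \left(1 + 477 \left(3 - \frac{1}{-3} \left(-12\right)\right)\right)}{477} = - \frac{2 \left(3 - \left(- \frac{1}{3}\right) \left(-12\right)\right) \left(1 + 477 \left(3 - \left(- \frac{1}{3}\right) \left(-12\right)\right)\right)}{477} = - \frac{2 \left(3 - 4\right) \left(1 + 477 \left(3 - 4\right)\right)}{477} = - \frac{2 \left(-1\right) \left(1 + 477 \left(-1\right)\right)}{477} = - \frac{2 \left(-1\right) \left(1 - 477\right)}{477} = - \frac{2 \left(-1\right) \left(-476\right)}{477} = \left(-1\right) \frac{952}{477} = - \frac{952}{477}$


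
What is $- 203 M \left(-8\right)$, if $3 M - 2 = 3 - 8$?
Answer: $-1624$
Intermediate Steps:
$M = -1$ ($M = \frac{2}{3} + \frac{3 - 8}{3} = \frac{2}{3} + \frac{1}{3} \left(-5\right) = \frac{2}{3} - \frac{5}{3} = -1$)
$- 203 M \left(-8\right) = - 203 \left(\left(-1\right) \left(-8\right)\right) = \left(-203\right) 8 = -1624$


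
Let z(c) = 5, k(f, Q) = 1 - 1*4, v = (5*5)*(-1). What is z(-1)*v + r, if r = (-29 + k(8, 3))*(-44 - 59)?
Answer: 3171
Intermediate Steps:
v = -25 (v = 25*(-1) = -25)
k(f, Q) = -3 (k(f, Q) = 1 - 4 = -3)
r = 3296 (r = (-29 - 3)*(-44 - 59) = -32*(-103) = 3296)
z(-1)*v + r = 5*(-25) + 3296 = -125 + 3296 = 3171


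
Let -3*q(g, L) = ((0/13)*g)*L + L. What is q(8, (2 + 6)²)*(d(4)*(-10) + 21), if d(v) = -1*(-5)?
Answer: 1856/3 ≈ 618.67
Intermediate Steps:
q(g, L) = -L/3 (q(g, L) = -(((0/13)*g)*L + L)/3 = -(((0*(1/13))*g)*L + L)/3 = -((0*g)*L + L)/3 = -(0*L + L)/3 = -(0 + L)/3 = -L/3)
d(v) = 5
q(8, (2 + 6)²)*(d(4)*(-10) + 21) = (-(2 + 6)²/3)*(5*(-10) + 21) = (-⅓*8²)*(-50 + 21) = -⅓*64*(-29) = -64/3*(-29) = 1856/3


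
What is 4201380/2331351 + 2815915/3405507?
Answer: 2319190583425/882159127773 ≈ 2.6290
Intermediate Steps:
4201380/2331351 + 2815915/3405507 = 4201380*(1/2331351) + 2815915*(1/3405507) = 466820/259039 + 2815915/3405507 = 2319190583425/882159127773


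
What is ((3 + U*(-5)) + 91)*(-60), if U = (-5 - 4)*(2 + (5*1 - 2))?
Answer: -19140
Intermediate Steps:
U = -45 (U = -9*(2 + (5 - 2)) = -9*(2 + 3) = -9*5 = -45)
((3 + U*(-5)) + 91)*(-60) = ((3 - 45*(-5)) + 91)*(-60) = ((3 + 225) + 91)*(-60) = (228 + 91)*(-60) = 319*(-60) = -19140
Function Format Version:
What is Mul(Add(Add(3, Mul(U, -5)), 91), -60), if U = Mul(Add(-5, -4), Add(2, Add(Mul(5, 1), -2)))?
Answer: -19140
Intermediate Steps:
U = -45 (U = Mul(-9, Add(2, Add(5, -2))) = Mul(-9, Add(2, 3)) = Mul(-9, 5) = -45)
Mul(Add(Add(3, Mul(U, -5)), 91), -60) = Mul(Add(Add(3, Mul(-45, -5)), 91), -60) = Mul(Add(Add(3, 225), 91), -60) = Mul(Add(228, 91), -60) = Mul(319, -60) = -19140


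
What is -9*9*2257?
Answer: -182817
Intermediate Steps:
-9*9*2257 = -81*2257 = -182817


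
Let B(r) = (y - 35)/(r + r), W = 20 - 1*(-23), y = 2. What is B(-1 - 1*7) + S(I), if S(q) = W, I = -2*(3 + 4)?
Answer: 721/16 ≈ 45.063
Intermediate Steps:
I = -14 (I = -2*7 = -14)
W = 43 (W = 20 + 23 = 43)
S(q) = 43
B(r) = -33/(2*r) (B(r) = (2 - 35)/(r + r) = -33*1/(2*r) = -33/(2*r))
B(-1 - 1*7) + S(I) = -33/(2*(-1 - 1*7)) + 43 = -33/(2*(-1 - 7)) + 43 = -33/2/(-8) + 43 = -33/2*(-1/8) + 43 = 33/16 + 43 = 721/16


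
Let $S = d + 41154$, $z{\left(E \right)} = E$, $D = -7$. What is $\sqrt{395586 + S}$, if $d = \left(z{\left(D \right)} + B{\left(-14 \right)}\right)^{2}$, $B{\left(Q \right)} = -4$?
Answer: $\sqrt{436861} \approx 660.96$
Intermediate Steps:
$d = 121$ ($d = \left(-7 - 4\right)^{2} = \left(-11\right)^{2} = 121$)
$S = 41275$ ($S = 121 + 41154 = 41275$)
$\sqrt{395586 + S} = \sqrt{395586 + 41275} = \sqrt{436861}$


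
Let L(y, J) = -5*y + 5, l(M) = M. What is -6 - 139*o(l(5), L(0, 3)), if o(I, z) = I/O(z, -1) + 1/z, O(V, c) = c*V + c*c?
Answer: 2799/20 ≈ 139.95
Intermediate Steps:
O(V, c) = c² + V*c (O(V, c) = V*c + c² = c² + V*c)
L(y, J) = 5 - 5*y
o(I, z) = 1/z + I/(1 - z) (o(I, z) = I/((-(z - 1))) + 1/z = I/((-(-1 + z))) + 1/z = I/(1 - z) + 1/z = 1/z + I/(1 - z))
-6 - 139*o(l(5), L(0, 3)) = -6 - 139*(-1 + (5 - 5*0) - 1*5*(5 - 5*0))/((5 - 5*0)*(-1 + (5 - 5*0))) = -6 - 139*(-1 + (5 + 0) - 1*5*(5 + 0))/((5 + 0)*(-1 + (5 + 0))) = -6 - 139*(-1 + 5 - 1*5*5)/(5*(-1 + 5)) = -6 - 139*(-1 + 5 - 25)/(5*4) = -6 - 139*(-21)/(5*4) = -6 - 139*(-21/20) = -6 + 2919/20 = 2799/20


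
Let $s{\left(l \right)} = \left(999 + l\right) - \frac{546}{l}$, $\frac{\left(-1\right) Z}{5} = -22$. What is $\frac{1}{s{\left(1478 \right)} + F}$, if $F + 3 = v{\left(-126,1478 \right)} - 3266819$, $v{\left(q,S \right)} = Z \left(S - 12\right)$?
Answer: $- \frac{739}{2293180088} \approx -3.2226 \cdot 10^{-7}$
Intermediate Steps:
$Z = 110$ ($Z = \left(-5\right) \left(-22\right) = 110$)
$v{\left(q,S \right)} = -1320 + 110 S$ ($v{\left(q,S \right)} = 110 \left(S - 12\right) = 110 \left(-12 + S\right) = -1320 + 110 S$)
$s{\left(l \right)} = 999 + l - \frac{546}{l}$
$F = -3105562$ ($F = -3 + \left(\left(-1320 + 110 \cdot 1478\right) - 3266819\right) = -3 + \left(\left(-1320 + 162580\right) - 3266819\right) = -3 + \left(161260 - 3266819\right) = -3 - 3105559 = -3105562$)
$\frac{1}{s{\left(1478 \right)} + F} = \frac{1}{\left(999 + 1478 - \frac{546}{1478}\right) - 3105562} = \frac{1}{\left(999 + 1478 - \frac{273}{739}\right) - 3105562} = \frac{1}{\frac{1830230}{739} - 3105562} = \frac{1}{- \frac{2293180088}{739}} = - \frac{739}{2293180088}$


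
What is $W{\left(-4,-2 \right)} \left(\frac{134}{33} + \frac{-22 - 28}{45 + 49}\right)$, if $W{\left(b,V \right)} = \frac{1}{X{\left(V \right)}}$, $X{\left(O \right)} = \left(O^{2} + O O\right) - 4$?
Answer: $\frac{5473}{6204} \approx 0.88217$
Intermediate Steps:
$X{\left(O \right)} = -4 + 2 O^{2}$ ($X{\left(O \right)} = \left(O^{2} + O^{2}\right) - 4 = 2 O^{2} - 4 = -4 + 2 O^{2}$)
$W{\left(b,V \right)} = \frac{1}{-4 + 2 V^{2}}$
$W{\left(-4,-2 \right)} \left(\frac{134}{33} + \frac{-22 - 28}{45 + 49}\right) = \frac{1}{2 \left(-2 + \left(-2\right)^{2}\right)} \left(\frac{134}{33} + \frac{-22 - 28}{45 + 49}\right) = \frac{1}{2 \left(-2 + 4\right)} \left(134 \cdot \frac{1}{33} - \frac{50}{94}\right) = \frac{1}{2 \cdot 2} \left(\frac{134}{33} - \frac{25}{47}\right) = \frac{1}{2} \cdot \frac{1}{2} \left(\frac{134}{33} - \frac{25}{47}\right) = \frac{1}{4} \cdot \frac{5473}{1551} = \frac{5473}{6204}$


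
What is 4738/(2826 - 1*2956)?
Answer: -2369/65 ≈ -36.446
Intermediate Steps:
4738/(2826 - 1*2956) = 4738/(2826 - 2956) = 4738/(-130) = 4738*(-1/130) = -2369/65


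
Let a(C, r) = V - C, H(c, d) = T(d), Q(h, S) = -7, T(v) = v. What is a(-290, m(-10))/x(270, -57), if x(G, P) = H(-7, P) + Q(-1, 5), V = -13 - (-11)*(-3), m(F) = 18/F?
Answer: -61/16 ≈ -3.8125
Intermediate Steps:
H(c, d) = d
V = -46 (V = -13 - 1*33 = -13 - 33 = -46)
a(C, r) = -46 - C
x(G, P) = -7 + P (x(G, P) = P - 7 = -7 + P)
a(-290, m(-10))/x(270, -57) = (-46 - 1*(-290))/(-7 - 57) = (-46 + 290)/(-64) = 244*(-1/64) = -61/16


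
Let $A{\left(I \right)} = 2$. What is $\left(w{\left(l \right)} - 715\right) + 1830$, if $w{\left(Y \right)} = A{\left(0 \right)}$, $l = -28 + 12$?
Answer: $1117$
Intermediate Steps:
$l = -16$
$w{\left(Y \right)} = 2$
$\left(w{\left(l \right)} - 715\right) + 1830 = \left(2 - 715\right) + 1830 = -713 + 1830 = 1117$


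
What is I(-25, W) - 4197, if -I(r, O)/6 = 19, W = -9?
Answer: -4311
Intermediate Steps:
I(r, O) = -114 (I(r, O) = -6*19 = -114)
I(-25, W) - 4197 = -114 - 4197 = -4311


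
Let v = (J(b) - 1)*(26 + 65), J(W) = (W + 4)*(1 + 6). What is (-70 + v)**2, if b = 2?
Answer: 13402921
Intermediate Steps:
J(W) = 28 + 7*W (J(W) = (4 + W)*7 = 28 + 7*W)
v = 3731 (v = ((28 + 7*2) - 1)*(26 + 65) = ((28 + 14) - 1)*91 = (42 - 1)*91 = 41*91 = 3731)
(-70 + v)**2 = (-70 + 3731)**2 = 3661**2 = 13402921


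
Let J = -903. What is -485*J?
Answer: 437955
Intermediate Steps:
-485*J = -485*(-903) = 437955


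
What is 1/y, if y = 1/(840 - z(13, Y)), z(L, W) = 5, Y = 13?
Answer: 835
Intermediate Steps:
y = 1/835 (y = 1/(840 - 1*5) = 1/(840 - 5) = 1/835 ≈ 0.0011976)
1/y = 1/(1/835) = 835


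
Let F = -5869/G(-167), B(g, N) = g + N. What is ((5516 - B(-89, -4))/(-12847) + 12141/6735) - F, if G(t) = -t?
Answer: 175850585403/4816533005 ≈ 36.510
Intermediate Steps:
B(g, N) = N + g
F = -5869/167 (F = -5869/((-1*(-167))) = -5869/167 ≈ -35.144)
((5516 - B(-89, -4))/(-12847) + 12141/6735) - F = ((5516 - (-4 - 89))/(-12847) + 12141/6735) - 1*(-5869/167) = ((5516 - 1*(-93))*(-1/12847) + 12141*(1/6735)) + 5869/167 = ((5516 + 93)*(-1/12847) + 4047/2245) + 5869/167 = (5609*(-1/12847) + 4047/2245) + 5869/167 = (-5609/12847 + 4047/2245) + 5869/167 = 39399604/28841515 + 5869/167 = 175850585403/4816533005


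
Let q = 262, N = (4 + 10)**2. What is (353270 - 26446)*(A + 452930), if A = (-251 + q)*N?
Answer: 148733026864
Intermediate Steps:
N = 196 (N = 14**2 = 196)
A = 2156 (A = (-251 + 262)*196 = 11*196 = 2156)
(353270 - 26446)*(A + 452930) = (353270 - 26446)*(2156 + 452930) = 326824*455086 = 148733026864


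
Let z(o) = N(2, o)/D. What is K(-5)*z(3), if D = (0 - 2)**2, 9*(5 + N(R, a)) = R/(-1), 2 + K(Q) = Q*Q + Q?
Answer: -47/2 ≈ -23.500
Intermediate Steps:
K(Q) = -2 + Q + Q**2 (K(Q) = -2 + (Q*Q + Q) = -2 + (Q**2 + Q) = -2 + (Q + Q**2) = -2 + Q + Q**2)
N(R, a) = -5 - R/9 (N(R, a) = -5 + (R/(-1))/9 = -5 + (R*(-1))/9 = -5 + (-R)/9 = -5 - R/9)
D = 4 (D = (-2)**2 = 4)
z(o) = -47/36 (z(o) = (-5 - 1/9*2)/4 = (-5 - 2/9)*(1/4) = -47/9*1/4 = -47/36)
K(-5)*z(3) = (-2 - 5 + (-5)**2)*(-47/36) = (-2 - 5 + 25)*(-47/36) = 18*(-47/36) = -47/2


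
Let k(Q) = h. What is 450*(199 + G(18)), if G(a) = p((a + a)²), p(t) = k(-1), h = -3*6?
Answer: 81450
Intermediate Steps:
h = -18
k(Q) = -18
p(t) = -18
G(a) = -18
450*(199 + G(18)) = 450*(199 - 18) = 450*181 = 81450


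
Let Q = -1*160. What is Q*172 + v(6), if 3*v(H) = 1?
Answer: -82559/3 ≈ -27520.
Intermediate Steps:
v(H) = 1/3 (v(H) = (1/3)*1 = 1/3)
Q = -160
Q*172 + v(6) = -160*172 + 1/3 = -27520 + 1/3 = -82559/3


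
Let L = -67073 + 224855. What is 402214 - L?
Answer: 244432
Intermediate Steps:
L = 157782
402214 - L = 402214 - 1*157782 = 402214 - 157782 = 244432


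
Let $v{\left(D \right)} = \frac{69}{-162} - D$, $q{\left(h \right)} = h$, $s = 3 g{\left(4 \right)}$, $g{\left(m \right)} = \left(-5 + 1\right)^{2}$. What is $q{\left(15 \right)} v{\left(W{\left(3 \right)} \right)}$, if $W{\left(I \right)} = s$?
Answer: $- \frac{13075}{18} \approx -726.39$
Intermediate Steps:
$g{\left(m \right)} = 16$ ($g{\left(m \right)} = \left(-4\right)^{2} = 16$)
$s = 48$ ($s = 3 \cdot 16 = 48$)
$W{\left(I \right)} = 48$
$v{\left(D \right)} = - \frac{23}{54} - D$ ($v{\left(D \right)} = 69 \left(- \frac{1}{162}\right) - D = - \frac{23}{54} - D$)
$q{\left(15 \right)} v{\left(W{\left(3 \right)} \right)} = 15 \left(- \frac{23}{54} - 48\right) = 15 \left(- \frac{2615}{54}\right) = - \frac{13075}{18}$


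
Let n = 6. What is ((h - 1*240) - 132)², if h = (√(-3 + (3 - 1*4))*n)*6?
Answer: 133200 - 53568*I ≈ 1.332e+5 - 53568.0*I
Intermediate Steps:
h = 72*I (h = (√(-3 + (3 - 1*4))*6)*6 = (√(-3 + (3 - 4))*6)*6 = (√(-3 - 1)*6)*6 = (√(-4)*6)*6 = ((2*I)*6)*6 = (12*I)*6 = 72*I ≈ 72.0*I)
((h - 1*240) - 132)² = ((72*I - 1*240) - 132)² = ((72*I - 240) - 132)² = ((-240 + 72*I) - 132)² = (-372 + 72*I)²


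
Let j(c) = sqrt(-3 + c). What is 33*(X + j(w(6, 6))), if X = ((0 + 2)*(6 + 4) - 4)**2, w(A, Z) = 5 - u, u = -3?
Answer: 8448 + 33*sqrt(5) ≈ 8521.8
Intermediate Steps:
w(A, Z) = 8 (w(A, Z) = 5 - 1*(-3) = 5 + 3 = 8)
X = 256 (X = (2*10 - 4)**2 = (20 - 4)**2 = 16**2 = 256)
33*(X + j(w(6, 6))) = 33*(256 + sqrt(-3 + 8)) = 33*(256 + sqrt(5)) = 8448 + 33*sqrt(5)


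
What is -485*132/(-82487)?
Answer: 64020/82487 ≈ 0.77612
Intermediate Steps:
-485*132/(-82487) = -64020*(-1/82487) = 64020/82487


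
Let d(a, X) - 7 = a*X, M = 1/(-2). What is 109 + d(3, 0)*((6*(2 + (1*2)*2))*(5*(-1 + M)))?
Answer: -1781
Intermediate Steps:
M = -1/2 ≈ -0.50000
d(a, X) = 7 + X*a (d(a, X) = 7 + a*X = 7 + X*a)
109 + d(3, 0)*((6*(2 + (1*2)*2))*(5*(-1 + M))) = 109 + (7 + 0*3)*((6*(2 + (1*2)*2))*(5*(-1 - 1/2))) = 109 + (7 + 0)*((6*(2 + 2*2))*(5*(-3/2))) = 109 + 7*((6*(2 + 4))*(-15/2)) = 109 + 7*((6*6)*(-15/2)) = 109 + 7*(36*(-15/2)) = 109 + 7*(-270) = 109 - 1890 = -1781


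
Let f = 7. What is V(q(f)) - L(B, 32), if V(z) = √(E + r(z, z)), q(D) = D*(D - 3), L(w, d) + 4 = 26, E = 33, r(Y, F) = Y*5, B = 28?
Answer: -22 + √173 ≈ -8.8470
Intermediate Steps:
r(Y, F) = 5*Y
L(w, d) = 22 (L(w, d) = -4 + 26 = 22)
q(D) = D*(-3 + D)
V(z) = √(33 + 5*z)
V(q(f)) - L(B, 32) = √(33 + 5*(7*(-3 + 7))) - 1*22 = √(33 + 5*(7*4)) - 22 = √(33 + 5*28) - 22 = √(33 + 140) - 22 = √173 - 22 = -22 + √173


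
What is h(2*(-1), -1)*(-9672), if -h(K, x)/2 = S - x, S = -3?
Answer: -38688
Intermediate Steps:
h(K, x) = 6 + 2*x (h(K, x) = -2*(-3 - x) = 6 + 2*x)
h(2*(-1), -1)*(-9672) = (6 + 2*(-1))*(-9672) = (6 - 2)*(-9672) = 4*(-9672) = -38688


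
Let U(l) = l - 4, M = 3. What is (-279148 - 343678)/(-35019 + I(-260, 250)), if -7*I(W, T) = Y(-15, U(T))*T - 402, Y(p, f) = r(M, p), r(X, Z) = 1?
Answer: 4359782/244981 ≈ 17.796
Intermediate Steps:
U(l) = -4 + l
Y(p, f) = 1
I(W, T) = 402/7 - T/7 (I(W, T) = -(1*T - 402)/7 = -(T - 402)/7 = -(-402 + T)/7 = 402/7 - T/7)
(-279148 - 343678)/(-35019 + I(-260, 250)) = (-279148 - 343678)/(-35019 + (402/7 - 1/7*250)) = -622826/(-35019 + (402/7 - 250/7)) = -622826/(-35019 + 152/7) = -622826/(-244981/7) = -622826*(-7/244981) = 4359782/244981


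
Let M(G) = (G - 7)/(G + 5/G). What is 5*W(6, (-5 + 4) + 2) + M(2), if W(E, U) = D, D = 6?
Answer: 260/9 ≈ 28.889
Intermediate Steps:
M(G) = (-7 + G)/(G + 5/G)
W(E, U) = 6
5*W(6, (-5 + 4) + 2) + M(2) = 5*6 + 2*(-7 + 2)/(5 + 2²) = 30 + 2*(-5)/(5 + 4) = 30 + 2*(-5)/9 = 30 + 2*(⅑)*(-5) = 30 - 10/9 = 260/9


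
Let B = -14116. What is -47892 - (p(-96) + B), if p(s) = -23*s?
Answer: -35984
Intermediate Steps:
-47892 - (p(-96) + B) = -47892 - (-23*(-96) - 14116) = -47892 - (2208 - 14116) = -47892 - 1*(-11908) = -47892 + 11908 = -35984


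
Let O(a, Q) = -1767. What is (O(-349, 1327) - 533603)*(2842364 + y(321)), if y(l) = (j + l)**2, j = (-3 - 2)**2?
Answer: -1585808769600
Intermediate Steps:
j = 25 (j = (-5)**2 = 25)
y(l) = (25 + l)**2
(O(-349, 1327) - 533603)*(2842364 + y(321)) = (-1767 - 533603)*(2842364 + (25 + 321)**2) = -535370*(2842364 + 346**2) = -535370*(2842364 + 119716) = -535370*2962080 = -1585808769600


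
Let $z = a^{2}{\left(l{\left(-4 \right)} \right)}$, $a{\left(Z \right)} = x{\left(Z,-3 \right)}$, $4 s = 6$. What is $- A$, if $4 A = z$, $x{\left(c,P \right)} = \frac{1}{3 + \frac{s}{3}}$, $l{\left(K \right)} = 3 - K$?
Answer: $- \frac{1}{49} \approx -0.020408$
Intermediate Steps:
$s = \frac{3}{2}$ ($s = \frac{1}{4} \cdot 6 = \frac{3}{2} \approx 1.5$)
$x{\left(c,P \right)} = \frac{2}{7}$ ($x{\left(c,P \right)} = \frac{1}{3 + \frac{3}{2 \cdot 3}} = \frac{1}{3 + \frac{3}{2} \cdot \frac{1}{3}} = \frac{1}{3 + \frac{1}{2}} = \frac{1}{\frac{7}{2}} = \frac{2}{7}$)
$a{\left(Z \right)} = \frac{2}{7}$
$z = \frac{4}{49}$ ($z = \left(\frac{2}{7}\right)^{2} = \frac{4}{49} \approx 0.081633$)
$A = \frac{1}{49}$ ($A = \frac{1}{4} \cdot \frac{4}{49} = \frac{1}{49} \approx 0.020408$)
$- A = \left(-1\right) \frac{1}{49} = - \frac{1}{49}$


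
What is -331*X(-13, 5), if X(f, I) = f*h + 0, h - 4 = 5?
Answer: 38727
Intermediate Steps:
h = 9 (h = 4 + 5 = 9)
X(f, I) = 9*f (X(f, I) = f*9 + 0 = 9*f + 0 = 9*f)
-331*X(-13, 5) = -2979*(-13) = -331*(-117) = 38727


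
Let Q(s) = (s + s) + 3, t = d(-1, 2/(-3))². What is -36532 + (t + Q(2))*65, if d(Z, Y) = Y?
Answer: -324433/9 ≈ -36048.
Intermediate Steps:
t = 4/9 (t = (2/(-3))² = (2*(-⅓))² = (-⅔)² = 4/9 ≈ 0.44444)
Q(s) = 3 + 2*s (Q(s) = 2*s + 3 = 3 + 2*s)
-36532 + (t + Q(2))*65 = -36532 + (4/9 + (3 + 2*2))*65 = -36532 + (4/9 + (3 + 4))*65 = -36532 + (4/9 + 7)*65 = -36532 + (67/9)*65 = -36532 + 4355/9 = -324433/9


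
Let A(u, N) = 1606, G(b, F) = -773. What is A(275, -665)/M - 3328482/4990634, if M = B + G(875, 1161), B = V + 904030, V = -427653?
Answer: -393756098731/593391373234 ≈ -0.66357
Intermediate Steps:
B = 476377 (B = -427653 + 904030 = 476377)
M = 475604 (M = 476377 - 773 = 475604)
A(275, -665)/M - 3328482/4990634 = 1606/475604 - 3328482/4990634 = 1606*(1/475604) - 3328482*1/4990634 = 803/237802 - 1664241/2495317 = -393756098731/593391373234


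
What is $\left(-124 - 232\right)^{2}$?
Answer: $126736$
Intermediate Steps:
$\left(-124 - 232\right)^{2} = \left(-356\right)^{2} = 126736$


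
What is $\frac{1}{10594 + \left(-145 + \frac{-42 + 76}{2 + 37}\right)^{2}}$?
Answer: $\frac{1521}{47709115} \approx 3.1881 \cdot 10^{-5}$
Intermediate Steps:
$\frac{1}{10594 + \left(-145 + \frac{-42 + 76}{2 + 37}\right)^{2}} = \frac{1}{10594 + \left(-145 + \frac{34}{39}\right)^{2}} = \frac{1}{10594 + \left(- \frac{5621}{39}\right)^{2}} = \frac{1}{10594 + \frac{31595641}{1521}} = \frac{1}{\frac{47709115}{1521}} = \frac{1521}{47709115}$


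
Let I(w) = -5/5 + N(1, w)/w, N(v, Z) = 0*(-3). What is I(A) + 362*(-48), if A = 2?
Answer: -17377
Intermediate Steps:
N(v, Z) = 0
I(w) = -1 (I(w) = -5/5 + 0/w = -5*⅕ + 0 = -1 + 0 = -1)
I(A) + 362*(-48) = -1 + 362*(-48) = -1 - 17376 = -17377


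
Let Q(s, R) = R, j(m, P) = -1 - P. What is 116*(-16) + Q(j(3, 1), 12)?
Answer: -1844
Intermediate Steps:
116*(-16) + Q(j(3, 1), 12) = 116*(-16) + 12 = -1856 + 12 = -1844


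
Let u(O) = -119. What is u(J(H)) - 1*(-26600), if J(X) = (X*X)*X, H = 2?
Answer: 26481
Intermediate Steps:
J(X) = X³ (J(X) = X²*X = X³)
u(J(H)) - 1*(-26600) = -119 - 1*(-26600) = -119 + 26600 = 26481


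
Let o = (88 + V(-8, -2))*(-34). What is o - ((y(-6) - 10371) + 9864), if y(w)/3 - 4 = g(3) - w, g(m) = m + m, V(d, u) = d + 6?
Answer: -2465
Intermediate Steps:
V(d, u) = 6 + d
g(m) = 2*m
o = -2924 (o = (88 + (6 - 8))*(-34) = (88 - 2)*(-34) = 86*(-34) = -2924)
y(w) = 30 - 3*w (y(w) = 12 + 3*(2*3 - w) = 12 + 3*(6 - w) = 12 + (18 - 3*w) = 30 - 3*w)
o - ((y(-6) - 10371) + 9864) = -2924 - (((30 - 3*(-6)) - 10371) + 9864) = -2924 - (((30 + 18) - 10371) + 9864) = -2924 - ((48 - 10371) + 9864) = -2924 - (-10323 + 9864) = -2924 - 1*(-459) = -2924 + 459 = -2465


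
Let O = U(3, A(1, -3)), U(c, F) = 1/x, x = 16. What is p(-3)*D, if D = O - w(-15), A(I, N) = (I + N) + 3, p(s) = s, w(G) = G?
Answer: -723/16 ≈ -45.188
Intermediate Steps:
A(I, N) = 3 + I + N
U(c, F) = 1/16
O = 1/16 ≈ 0.062500
D = 241/16 (D = 1/16 - 1*(-15) = 1/16 + 15 = 241/16 ≈ 15.063)
p(-3)*D = -3*241/16 = -723/16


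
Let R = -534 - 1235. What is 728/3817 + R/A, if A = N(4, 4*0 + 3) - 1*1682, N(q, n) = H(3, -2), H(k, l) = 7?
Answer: 7971673/6393475 ≈ 1.2468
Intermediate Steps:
N(q, n) = 7
A = -1675 (A = 7 - 1*1682 = 7 - 1682 = -1675)
R = -1769
728/3817 + R/A = 728/3817 - 1769/(-1675) = 728*(1/3817) - 1769*(-1/1675) = 728/3817 + 1769/1675 = 7971673/6393475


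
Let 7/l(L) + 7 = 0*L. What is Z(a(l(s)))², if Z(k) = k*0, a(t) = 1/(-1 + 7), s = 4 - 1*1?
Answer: 0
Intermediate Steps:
s = 3 (s = 4 - 1 = 3)
l(L) = -1 (l(L) = 7/(-7 + 0*L) = 7/(-7 + 0) = 7/(-7) = 7*(-⅐) = -1)
a(t) = ⅙ (a(t) = 1/6 = ⅙)
Z(k) = 0
Z(a(l(s)))² = 0² = 0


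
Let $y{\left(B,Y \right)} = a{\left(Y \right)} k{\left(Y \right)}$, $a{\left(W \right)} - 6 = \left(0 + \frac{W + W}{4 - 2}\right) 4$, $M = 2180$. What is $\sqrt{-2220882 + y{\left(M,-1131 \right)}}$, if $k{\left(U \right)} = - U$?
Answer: $2 i \sqrt{1832685} \approx 2707.5 i$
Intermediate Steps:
$a{\left(W \right)} = 6 + 4 W$ ($a{\left(W \right)} = 6 + \left(0 + \frac{W + W}{4 - 2}\right) 4 = 6 + \left(0 + \frac{2 W}{2}\right) 4 = 6 + \left(0 + 2 W \frac{1}{2}\right) 4 = 6 + \left(0 + W\right) 4 = 6 + W 4 = 6 + 4 W$)
$y{\left(B,Y \right)} = - Y \left(6 + 4 Y\right)$ ($y{\left(B,Y \right)} = \left(6 + 4 Y\right) \left(- Y\right) = - Y \left(6 + 4 Y\right)$)
$\sqrt{-2220882 + y{\left(M,-1131 \right)}} = \sqrt{-2220882 - - 2262 \left(3 + 2 \left(-1131\right)\right)} = \sqrt{-2220882 - - 2262 \left(3 - 2262\right)} = \sqrt{-2220882 - \left(-2262\right) \left(-2259\right)} = \sqrt{-2220882 - 5109858} = \sqrt{-7330740} = 2 i \sqrt{1832685}$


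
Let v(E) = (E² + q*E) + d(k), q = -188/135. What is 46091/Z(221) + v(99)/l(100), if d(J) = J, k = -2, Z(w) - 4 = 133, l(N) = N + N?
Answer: 158126629/411000 ≈ 384.74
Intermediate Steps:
l(N) = 2*N
q = -188/135 (q = -188*1/135 = -188/135 ≈ -1.3926)
Z(w) = 137 (Z(w) = 4 + 133 = 137)
v(E) = -2 + E² - 188*E/135 (v(E) = (E² - 188*E/135) - 2 = -2 + E² - 188*E/135)
46091/Z(221) + v(99)/l(100) = 46091/137 + (-2 + 99² - 188/135*99)/((2*100)) = 46091*(1/137) + (-2 + 9801 - 2068/15)/200 = 46091/137 + (144917/15)*(1/200) = 46091/137 + 144917/3000 = 158126629/411000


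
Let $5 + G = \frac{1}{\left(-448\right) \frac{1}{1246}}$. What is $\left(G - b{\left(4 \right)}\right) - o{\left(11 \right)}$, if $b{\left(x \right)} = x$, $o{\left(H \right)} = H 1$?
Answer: $- \frac{729}{32} \approx -22.781$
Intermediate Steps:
$o{\left(H \right)} = H$
$G = - \frac{249}{32}$ ($G = -5 + \frac{1}{\left(-448\right) \frac{1}{1246}} = -5 + \frac{1}{- \frac{32}{89}} = -5 - \frac{89}{32} = - \frac{249}{32} \approx -7.7813$)
$\left(G - b{\left(4 \right)}\right) - o{\left(11 \right)} = \left(- \frac{249}{32} - 4\right) - 11 = - \frac{377}{32} - 11 = - \frac{729}{32}$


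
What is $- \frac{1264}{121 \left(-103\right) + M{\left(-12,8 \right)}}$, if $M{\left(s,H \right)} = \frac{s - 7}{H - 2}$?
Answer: $\frac{7584}{74797} \approx 0.10139$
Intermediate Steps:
$M{\left(s,H \right)} = \frac{-7 + s}{-2 + H}$
$- \frac{1264}{121 \left(-103\right) + M{\left(-12,8 \right)}} = - \frac{1264}{121 \left(-103\right) + \frac{-7 - 12}{-2 + 8}} = - \frac{1264}{-12463 + \frac{1}{6} \left(-19\right)} = - \frac{1264}{-12463 - \frac{19}{6}} = - \frac{1264}{- \frac{74797}{6}} = \left(-1264\right) \left(- \frac{6}{74797}\right) = \frac{7584}{74797}$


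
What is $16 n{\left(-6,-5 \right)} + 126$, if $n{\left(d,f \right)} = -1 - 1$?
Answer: $94$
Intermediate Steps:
$n{\left(d,f \right)} = -2$
$16 n{\left(-6,-5 \right)} + 126 = 16 \left(-2\right) + 126 = -32 + 126 = 94$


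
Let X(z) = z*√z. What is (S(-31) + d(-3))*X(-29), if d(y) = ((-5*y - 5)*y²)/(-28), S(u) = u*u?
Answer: -388861*I*√29/14 ≈ -1.4958e+5*I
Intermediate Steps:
S(u) = u²
X(z) = z^(3/2)
d(y) = -y²*(-5 - 5*y)/28 (d(y) = ((-5 - 5*y)*y²)*(-1/28) = (y²*(-5 - 5*y))*(-1/28) = -y²*(-5 - 5*y)/28)
(S(-31) + d(-3))*X(-29) = ((-31)² + (5/28)*(-3)²*(1 - 3))*(-29)^(3/2) = (961 + (5/28)*9*(-2))*(-29*I*√29) = (961 - 45/14)*(-29*I*√29) = 13409*(-29*I*√29)/14 = -388861*I*√29/14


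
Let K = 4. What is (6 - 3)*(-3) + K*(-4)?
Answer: -25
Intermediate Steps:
(6 - 3)*(-3) + K*(-4) = (6 - 3)*(-3) + 4*(-4) = 3*(-3) - 16 = -9 - 16 = -25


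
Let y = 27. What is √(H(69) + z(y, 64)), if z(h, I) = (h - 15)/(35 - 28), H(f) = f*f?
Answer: √233373/7 ≈ 69.012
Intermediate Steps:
H(f) = f²
z(h, I) = -15/7 + h/7 (z(h, I) = (-15 + h)/7 = (-15 + h)*(⅐) = -15/7 + h/7)
√(H(69) + z(y, 64)) = √(69² + (-15/7 + (⅐)*27)) = √(4761 + (-15/7 + 27/7)) = √(4761 + 12/7) = √(33339/7) = √233373/7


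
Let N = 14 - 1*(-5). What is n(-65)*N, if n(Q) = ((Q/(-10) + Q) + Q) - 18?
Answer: -5377/2 ≈ -2688.5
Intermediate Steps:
N = 19 (N = 14 + 5 = 19)
n(Q) = -18 + 19*Q/10 (n(Q) = ((Q*(-⅒) + Q) + Q) - 18 = ((-Q/10 + Q) + Q) - 18 = (9*Q/10 + Q) - 18 = 19*Q/10 - 18 = -18 + 19*Q/10)
n(-65)*N = (-18 + (19/10)*(-65))*19 = (-18 - 247/2)*19 = -283/2*19 = -5377/2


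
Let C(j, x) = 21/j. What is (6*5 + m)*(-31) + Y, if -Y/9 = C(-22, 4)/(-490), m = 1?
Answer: -1479967/1540 ≈ -961.02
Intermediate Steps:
Y = -27/1540 (Y = -9*21/(-22)/(-490) = -9*21*(-1/22)*(-1)/490 = -(-189)*(-1)/(22*490) = -9*3/1540 = -27/1540 ≈ -0.017532)
(6*5 + m)*(-31) + Y = (6*5 + 1)*(-31) - 27/1540 = (30 + 1)*(-31) - 27/1540 = 31*(-31) - 27/1540 = -961 - 27/1540 = -1479967/1540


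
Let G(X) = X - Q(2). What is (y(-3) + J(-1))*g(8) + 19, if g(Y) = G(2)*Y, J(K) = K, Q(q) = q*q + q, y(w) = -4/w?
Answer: 25/3 ≈ 8.3333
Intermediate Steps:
Q(q) = q + q**2 (Q(q) = q**2 + q = q + q**2)
G(X) = -6 + X (G(X) = X - 2*(1 + 2) = X - 2*3 = X - 1*6 = X - 6 = -6 + X)
g(Y) = -4*Y (g(Y) = (-6 + 2)*Y = -4*Y)
(y(-3) + J(-1))*g(8) + 19 = (-4/(-3) - 1)*(-4*8) + 19 = (-4*(-1/3) - 1)*(-32) + 19 = (4/3 - 1)*(-32) + 19 = (1/3)*(-32) + 19 = -32/3 + 19 = 25/3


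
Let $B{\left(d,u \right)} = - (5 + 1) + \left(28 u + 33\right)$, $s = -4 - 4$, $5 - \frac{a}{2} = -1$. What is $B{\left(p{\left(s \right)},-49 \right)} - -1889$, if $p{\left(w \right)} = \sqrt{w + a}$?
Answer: $544$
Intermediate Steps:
$a = 12$ ($a = 10 - -2 = 10 + 2 = 12$)
$s = -8$
$p{\left(w \right)} = \sqrt{12 + w}$ ($p{\left(w \right)} = \sqrt{w + 12} = \sqrt{12 + w}$)
$B{\left(d,u \right)} = 27 + 28 u$ ($B{\left(d,u \right)} = \left(-1\right) 6 + \left(33 + 28 u\right) = -6 + \left(33 + 28 u\right) = 27 + 28 u$)
$B{\left(p{\left(s \right)},-49 \right)} - -1889 = \left(27 + 28 \left(-49\right)\right) - -1889 = \left(27 - 1372\right) + 1889 = -1345 + 1889 = 544$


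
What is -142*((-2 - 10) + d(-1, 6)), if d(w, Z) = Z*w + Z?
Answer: 1704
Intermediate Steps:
d(w, Z) = Z + Z*w
-142*((-2 - 10) + d(-1, 6)) = -142*((-2 - 10) + 6*(1 - 1)) = -142*(-12 + 6*0) = -142*(-12 + 0) = -142*(-12) = 1704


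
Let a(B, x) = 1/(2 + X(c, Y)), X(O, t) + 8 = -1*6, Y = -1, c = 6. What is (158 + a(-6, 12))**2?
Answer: 3591025/144 ≈ 24938.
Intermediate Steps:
X(O, t) = -14 (X(O, t) = -8 - 1*6 = -8 - 6 = -14)
a(B, x) = -1/12 (a(B, x) = 1/(2 - 14) = 1/(-12) = -1/12)
(158 + a(-6, 12))**2 = (158 - 1/12)**2 = (1895/12)**2 = 3591025/144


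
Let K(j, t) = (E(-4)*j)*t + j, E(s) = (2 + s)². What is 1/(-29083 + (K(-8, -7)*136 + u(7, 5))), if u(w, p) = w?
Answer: 1/300 ≈ 0.0033333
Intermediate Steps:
K(j, t) = j + 4*j*t (K(j, t) = ((2 - 4)²*j)*t + j = ((-2)²*j)*t + j = (4*j)*t + j = 4*j*t + j = j + 4*j*t)
1/(-29083 + (K(-8, -7)*136 + u(7, 5))) = 1/(-29083 + (-8*(1 + 4*(-7))*136 + 7)) = 1/(-29083 + (-8*(1 - 28)*136 + 7)) = 1/(-29083 + (-8*(-27)*136 + 7)) = 1/(-29083 + (216*136 + 7)) = 1/(-29083 + (29376 + 7)) = 1/(-29083 + 29383) = 1/300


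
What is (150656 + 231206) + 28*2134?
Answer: 441614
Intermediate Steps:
(150656 + 231206) + 28*2134 = 381862 + 59752 = 441614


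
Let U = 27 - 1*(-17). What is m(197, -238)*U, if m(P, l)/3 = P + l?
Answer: -5412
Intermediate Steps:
m(P, l) = 3*P + 3*l (m(P, l) = 3*(P + l) = 3*P + 3*l)
U = 44 (U = 27 + 17 = 44)
m(197, -238)*U = (3*197 + 3*(-238))*44 = (591 - 714)*44 = -123*44 = -5412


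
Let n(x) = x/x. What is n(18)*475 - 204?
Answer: 271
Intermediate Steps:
n(x) = 1
n(18)*475 - 204 = 1*475 - 204 = 475 - 204 = 271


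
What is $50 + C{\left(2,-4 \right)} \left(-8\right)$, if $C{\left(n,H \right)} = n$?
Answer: $34$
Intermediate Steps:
$50 + C{\left(2,-4 \right)} \left(-8\right) = 50 + 2 \left(-8\right) = 50 - 16 = 34$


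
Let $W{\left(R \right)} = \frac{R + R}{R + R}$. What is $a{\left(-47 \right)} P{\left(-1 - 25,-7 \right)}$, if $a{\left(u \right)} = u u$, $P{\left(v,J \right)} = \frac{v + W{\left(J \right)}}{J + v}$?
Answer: $\frac{55225}{33} \approx 1673.5$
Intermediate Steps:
$W{\left(R \right)} = 1$ ($W{\left(R \right)} = \frac{2 R}{2 R} = 2 R \frac{1}{2 R} = 1$)
$P{\left(v,J \right)} = \frac{1 + v}{J + v}$ ($P{\left(v,J \right)} = \frac{v + 1}{J + v} = \frac{1 + v}{J + v}$)
$a{\left(u \right)} = u^{2}$
$a{\left(-47 \right)} P{\left(-1 - 25,-7 \right)} = \left(-47\right)^{2} \frac{1 - 26}{-7 - 26} = 2209 \frac{1 - 26}{-7 - 26} = 2209 \frac{1}{-33} \left(-25\right) = 2209 \left(\left(- \frac{1}{33}\right) \left(-25\right)\right) = 2209 \cdot \frac{25}{33} = \frac{55225}{33}$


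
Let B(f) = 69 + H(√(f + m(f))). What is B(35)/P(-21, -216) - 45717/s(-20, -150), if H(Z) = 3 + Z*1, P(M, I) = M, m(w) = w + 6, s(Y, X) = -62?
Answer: 318531/434 - 2*√19/21 ≈ 733.53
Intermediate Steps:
m(w) = 6 + w
H(Z) = 3 + Z
B(f) = 72 + √(6 + 2*f) (B(f) = 69 + (3 + √(f + (6 + f))) = 69 + (3 + √(6 + 2*f)) = 72 + √(6 + 2*f))
B(35)/P(-21, -216) - 45717/s(-20, -150) = (72 + √(6 + 2*35))/(-21) - 45717/(-62) = (72 + √(6 + 70))*(-1/21) - 45717*(-1/62) = (72 + √76)*(-1/21) + 45717/62 = (72 + 2*√19)*(-1/21) + 45717/62 = (-24/7 - 2*√19/21) + 45717/62 = 318531/434 - 2*√19/21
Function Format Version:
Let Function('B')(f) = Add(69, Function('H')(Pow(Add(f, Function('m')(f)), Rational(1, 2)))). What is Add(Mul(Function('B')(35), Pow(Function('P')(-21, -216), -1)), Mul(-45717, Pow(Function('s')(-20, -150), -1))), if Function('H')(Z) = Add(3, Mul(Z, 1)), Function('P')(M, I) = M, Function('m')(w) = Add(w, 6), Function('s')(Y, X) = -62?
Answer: Add(Rational(318531, 434), Mul(Rational(-2, 21), Pow(19, Rational(1, 2)))) ≈ 733.53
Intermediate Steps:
Function('m')(w) = Add(6, w)
Function('H')(Z) = Add(3, Z)
Function('B')(f) = Add(72, Pow(Add(6, Mul(2, f)), Rational(1, 2))) (Function('B')(f) = Add(69, Add(3, Pow(Add(f, Add(6, f)), Rational(1, 2)))) = Add(69, Add(3, Pow(Add(6, Mul(2, f)), Rational(1, 2)))) = Add(72, Pow(Add(6, Mul(2, f)), Rational(1, 2))))
Add(Mul(Function('B')(35), Pow(Function('P')(-21, -216), -1)), Mul(-45717, Pow(Function('s')(-20, -150), -1))) = Add(Mul(Add(72, Pow(Add(6, Mul(2, 35)), Rational(1, 2))), Pow(-21, -1)), Mul(-45717, Pow(-62, -1))) = Add(Mul(Add(72, Pow(Add(6, 70), Rational(1, 2))), Rational(-1, 21)), Mul(-45717, Rational(-1, 62))) = Add(Mul(Add(72, Pow(76, Rational(1, 2))), Rational(-1, 21)), Rational(45717, 62)) = Add(Mul(Add(72, Mul(2, Pow(19, Rational(1, 2)))), Rational(-1, 21)), Rational(45717, 62)) = Add(Add(Rational(-24, 7), Mul(Rational(-2, 21), Pow(19, Rational(1, 2)))), Rational(45717, 62)) = Add(Rational(318531, 434), Mul(Rational(-2, 21), Pow(19, Rational(1, 2))))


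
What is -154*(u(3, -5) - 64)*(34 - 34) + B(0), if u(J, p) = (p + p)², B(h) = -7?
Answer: -7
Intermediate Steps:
u(J, p) = 4*p² (u(J, p) = (2*p)² = 4*p²)
-154*(u(3, -5) - 64)*(34 - 34) + B(0) = -154*(4*(-5)² - 64)*(34 - 34) - 7 = -154*(4*25 - 64)*0 - 7 = -154*(100 - 64)*0 - 7 = -5544*0 - 7 = -154*0 - 7 = 0 - 7 = -7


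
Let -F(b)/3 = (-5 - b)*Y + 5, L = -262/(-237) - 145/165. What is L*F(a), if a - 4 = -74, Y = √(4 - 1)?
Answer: -2955/869 - 38415*√3/869 ≈ -79.968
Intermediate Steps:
Y = √3 ≈ 1.7320
a = -70 (a = 4 - 74 = -70)
L = 197/869 (L = -262*(-1/237) - 145*1/165 = 262/237 - 29/33 = 197/869 ≈ 0.22670)
F(b) = -15 - 3*√3*(-5 - b) (F(b) = -3*((-5 - b)*√3 + 5) = -3*(√3*(-5 - b) + 5) = -3*(5 + √3*(-5 - b)) = -15 - 3*√3*(-5 - b))
L*F(a) = 197*(-15 + 15*√3 + 3*(-70)*√3)/869 = 197*(-15 + 15*√3 - 210*√3)/869 = 197*(-15 - 195*√3)/869 = -2955/869 - 38415*√3/869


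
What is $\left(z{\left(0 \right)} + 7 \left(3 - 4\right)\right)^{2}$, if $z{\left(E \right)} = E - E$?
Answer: $49$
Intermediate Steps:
$z{\left(E \right)} = 0$
$\left(z{\left(0 \right)} + 7 \left(3 - 4\right)\right)^{2} = \left(0 + 7 \left(3 - 4\right)\right)^{2} = \left(0 + 7 \left(-1\right)\right)^{2} = \left(0 - 7\right)^{2} = \left(-7\right)^{2} = 49$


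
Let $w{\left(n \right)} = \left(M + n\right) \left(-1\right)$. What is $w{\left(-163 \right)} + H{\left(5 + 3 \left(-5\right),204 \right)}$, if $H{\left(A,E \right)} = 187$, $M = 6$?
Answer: $344$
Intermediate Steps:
$w{\left(n \right)} = -6 - n$ ($w{\left(n \right)} = \left(6 + n\right) \left(-1\right) = -6 - n$)
$w{\left(-163 \right)} + H{\left(5 + 3 \left(-5\right),204 \right)} = \left(-6 - -163\right) + 187 = \left(-6 + 163\right) + 187 = 157 + 187 = 344$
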